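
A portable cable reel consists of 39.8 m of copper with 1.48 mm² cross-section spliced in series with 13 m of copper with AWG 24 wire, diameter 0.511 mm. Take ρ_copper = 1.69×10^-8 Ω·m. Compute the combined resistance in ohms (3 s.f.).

Segment 1: A = 1.48 mm² = 1.480e-06 m²
R₁ = ρL/A = (1.69×10^-8)(39.8)/(1.480e-06) = 0.4545 Ω
Segment 2: A = π(0.511/2 mm)² = π(2.5550e-04 m)² = 2.051e-07 m²
R₂ = (1.69×10^-8)(13)/(2.051e-07) = 1.071 Ω
R = R₁ + R₂ = 1.53 Ω

1.53 Ω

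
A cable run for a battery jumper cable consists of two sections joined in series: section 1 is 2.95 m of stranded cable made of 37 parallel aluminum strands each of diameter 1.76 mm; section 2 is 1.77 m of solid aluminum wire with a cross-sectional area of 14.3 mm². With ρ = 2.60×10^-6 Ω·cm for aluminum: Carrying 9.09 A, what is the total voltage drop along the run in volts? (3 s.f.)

0.0370 V

ρ = 2.60×10^-6 Ω·cm = 2.60×10^-8 Ω·m
Section 1: A_strand = π(8.8000e-04)² = 2.433e-06 m²; R₁ = ρL/(N·A_s) = (2.60×10^-8)(2.95)/(37×2.433e-06) = 8.521×10^-4 Ω
Section 2: A = 14.3 mm² = 1.430e-05 m²
R₂ = (2.60×10^-8)(1.77)/(1.430e-05) = 0.003218 Ω
R = R₁ + R₂ = 0.00407 Ω
V = IR = 9.09 × 0.00407 = 0.0370 V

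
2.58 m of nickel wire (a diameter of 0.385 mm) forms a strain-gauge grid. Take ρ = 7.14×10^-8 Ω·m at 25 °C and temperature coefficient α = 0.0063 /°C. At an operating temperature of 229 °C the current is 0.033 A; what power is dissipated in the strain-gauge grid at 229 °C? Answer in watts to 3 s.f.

0.00394 W

A = π(d/2)² = π(1.9250e-04 m)² = 1.164e-07 m²
R₍25₎ = ρL/A = (7.14×10^-8)(2.58)/(1.164e-07) = 1.582 Ω
R₍229₎ = R₍25₎(1 + αΔT) = 1.582 × (1 + 0.0063×204) = 3.616 Ω
P = I²R = (0.033)² × 3.616 = 0.00394 W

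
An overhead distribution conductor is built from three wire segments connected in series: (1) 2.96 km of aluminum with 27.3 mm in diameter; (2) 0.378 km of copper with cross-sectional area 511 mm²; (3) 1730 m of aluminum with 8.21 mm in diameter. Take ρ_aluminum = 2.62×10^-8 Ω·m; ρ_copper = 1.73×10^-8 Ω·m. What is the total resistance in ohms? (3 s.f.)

1.00 Ω

Seg 1: A = π(d/2)² = π(1.3650e-02 m)² = 5.853e-04 m²
R_1 = (2.62×10^-8)(2960)/(5.853e-04) = 0.1325 Ω
Seg 2: A = 511 mm² = 5.110e-04 m²
R_2 = (1.73×10^-8)(378)/(5.110e-04) = 0.0128 Ω
Seg 3: A = π(d/2)² = π(4.1050e-03 m)² = 5.294e-05 m²
R_3 = (2.62×10^-8)(1730)/(5.294e-05) = 0.8562 Ω
R_total = R_1 + R_2 + R_3 = 1.00 Ω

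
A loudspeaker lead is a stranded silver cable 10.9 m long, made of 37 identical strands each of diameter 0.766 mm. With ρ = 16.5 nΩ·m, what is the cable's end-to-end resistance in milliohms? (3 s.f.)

10.5 mΩ

ρ = 16.5 nΩ·m = 1.65×10^-8 Ω·m
A_strand = π(3.8300e-04 m)² = 4.608e-07 m²
R_strand = ρL/A = (1.65×10^-8)(10.9)/(4.608e-07) = 0.3903 Ω
R_total = R_strand/N = 0.3903/37 = 10.5 mΩ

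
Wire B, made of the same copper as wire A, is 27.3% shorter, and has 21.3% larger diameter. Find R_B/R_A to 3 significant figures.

0.494

R ∝ L/d², so R_B/R_A = (1 − 27.3/100) × (1 + 21.3/100)⁻²
= 0.727 × 0.6796 = 0.494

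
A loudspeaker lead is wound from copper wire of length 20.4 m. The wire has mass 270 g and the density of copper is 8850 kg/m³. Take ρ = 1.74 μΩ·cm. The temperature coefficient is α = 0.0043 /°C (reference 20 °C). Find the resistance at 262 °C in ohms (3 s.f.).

0.484 Ω

ρ = 1.74 μΩ·cm = 1.74×10^-8 Ω·m
A = m/(density·L) = 0.27/(8850×20.4) = 1.4955e-06 m²
R = ρL/A = (1.74×10^-8)(20.4)/(1.4955e-06) = 0.2373 Ω
R(262 °C) = 0.2373 × (1 + 0.0043×242) = 0.484 Ω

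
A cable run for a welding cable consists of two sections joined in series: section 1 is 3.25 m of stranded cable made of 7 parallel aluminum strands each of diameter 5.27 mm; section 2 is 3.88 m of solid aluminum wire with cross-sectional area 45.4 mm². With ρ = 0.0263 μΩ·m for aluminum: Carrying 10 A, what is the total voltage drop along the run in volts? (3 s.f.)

ρ = 0.0263 μΩ·m = 2.63×10^-8 Ω·m
Section 1: A_strand = π(2.6350e-03)² = 2.181e-05 m²; R₁ = ρL/(N·A_s) = (2.63×10^-8)(3.25)/(7×2.181e-05) = 5.598×10^-4 Ω
Section 2: A = 45.4 mm² = 4.540e-05 m²
R₂ = (2.63×10^-8)(3.88)/(4.540e-05) = 0.002248 Ω
R = R₁ + R₂ = 0.002807 Ω
V = IR = 10 × 0.002807 = 0.0281 V

0.0281 V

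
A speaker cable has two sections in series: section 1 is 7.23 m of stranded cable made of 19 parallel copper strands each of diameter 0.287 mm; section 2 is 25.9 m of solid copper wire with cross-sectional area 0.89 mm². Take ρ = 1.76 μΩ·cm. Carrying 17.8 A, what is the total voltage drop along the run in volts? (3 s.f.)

ρ = 1.76 μΩ·cm = 1.76×10^-8 Ω·m
Section 1: A_strand = π(1.4350e-04)² = 6.469e-08 m²; R₁ = ρL/(N·A_s) = (1.76×10^-8)(7.23)/(19×6.469e-08) = 0.1035 Ω
Section 2: A = 0.89 mm² = 8.900e-07 m²
R₂ = (1.76×10^-8)(25.9)/(8.900e-07) = 0.5122 Ω
R = R₁ + R₂ = 0.6157 Ω
V = IR = 17.8 × 0.6157 = 11.0 V

11.0 V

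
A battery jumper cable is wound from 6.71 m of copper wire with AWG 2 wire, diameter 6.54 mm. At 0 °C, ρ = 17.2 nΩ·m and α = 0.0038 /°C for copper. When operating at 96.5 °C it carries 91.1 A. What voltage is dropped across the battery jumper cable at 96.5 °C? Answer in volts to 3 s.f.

0.428 V

ρ = 17.2 nΩ·m = 1.72×10^-8 Ω·m
A = π(6.54/2 mm)² = π(3.2700e-03 m)² = 3.359e-05 m²
R₍0₎ = ρL/A = (1.72×10^-8)(6.71)/(3.359e-05) = 0.003436 Ω
R₍96.5₎ = R₍0₎(1 + αΔT) = 0.003436 × (1 + 0.0038×96.5) = 0.004695 Ω
V = IR = 91.1 × 0.004695 = 0.428 V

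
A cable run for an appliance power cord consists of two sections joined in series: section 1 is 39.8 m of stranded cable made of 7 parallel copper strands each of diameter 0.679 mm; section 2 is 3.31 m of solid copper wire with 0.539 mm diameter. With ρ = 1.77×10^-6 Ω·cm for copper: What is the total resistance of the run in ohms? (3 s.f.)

ρ = 1.77×10^-6 Ω·cm = 1.77×10^-8 Ω·m
Section 1: A_strand = π(3.3950e-04)² = 3.621e-07 m²; R₁ = ρL/(N·A_s) = (1.77×10^-8)(39.8)/(7×3.621e-07) = 0.2779 Ω
Section 2: A = π(d/2)² = π(2.6950e-04 m)² = 2.282e-07 m²
R₂ = (1.77×10^-8)(3.31)/(2.282e-07) = 0.2568 Ω
R = R₁ + R₂ = 0.535 Ω

0.535 Ω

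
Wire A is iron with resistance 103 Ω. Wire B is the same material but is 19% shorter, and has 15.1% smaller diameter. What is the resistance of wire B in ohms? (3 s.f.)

R ∝ L/d², so R_B/R_A = (1 − 19/100) × (1 − 15.1/100)⁻²
= 0.81 × 1.387 = 1.124
R_B = 1.124 × 103 = 116 Ω

116 Ω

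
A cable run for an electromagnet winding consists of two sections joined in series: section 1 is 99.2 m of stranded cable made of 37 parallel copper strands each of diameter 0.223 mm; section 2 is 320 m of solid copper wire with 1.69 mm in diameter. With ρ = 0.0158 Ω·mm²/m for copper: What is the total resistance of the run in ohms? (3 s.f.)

3.34 Ω

ρ = 0.0158 Ω·mm²/m = 1.58×10^-8 Ω·m
Section 1: A_strand = π(1.1150e-04)² = 3.906e-08 m²; R₁ = ρL/(N·A_s) = (1.58×10^-8)(99.2)/(37×3.906e-08) = 1.085 Ω
Section 2: A = π(d/2)² = π(8.4500e-04 m)² = 2.243e-06 m²
R₂ = (1.58×10^-8)(320)/(2.243e-06) = 2.254 Ω
R = R₁ + R₂ = 3.34 Ω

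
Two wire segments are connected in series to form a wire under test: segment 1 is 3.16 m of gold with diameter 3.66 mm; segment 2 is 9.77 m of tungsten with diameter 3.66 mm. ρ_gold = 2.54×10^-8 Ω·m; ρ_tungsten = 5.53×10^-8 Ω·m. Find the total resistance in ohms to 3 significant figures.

Segment 1: A = π(d/2)² = π(1.8300e-03 m)² = 1.052e-05 m²
R₁ = ρL/A = (2.54×10^-8)(3.16)/(1.052e-05) = 0.007629 Ω
R₂ = (5.53×10^-8)(9.77)/(1.052e-05) = 0.05135 Ω
R = R₁ + R₂ = 0.0590 Ω

0.0590 Ω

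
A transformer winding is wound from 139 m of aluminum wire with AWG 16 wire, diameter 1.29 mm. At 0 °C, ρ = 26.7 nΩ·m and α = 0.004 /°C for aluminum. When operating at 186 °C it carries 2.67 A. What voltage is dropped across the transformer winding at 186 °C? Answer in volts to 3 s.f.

ρ = 26.7 nΩ·m = 2.67×10^-8 Ω·m
A = π(1.29/2 mm)² = π(6.4500e-04 m)² = 1.307e-06 m²
R₍0₎ = ρL/A = (2.67×10^-8)(139)/(1.307e-06) = 2.84 Ω
R₍186₎ = R₍0₎(1 + αΔT) = 2.84 × (1 + 0.004×186) = 4.952 Ω
V = IR = 2.67 × 4.952 = 13.2 V

13.2 V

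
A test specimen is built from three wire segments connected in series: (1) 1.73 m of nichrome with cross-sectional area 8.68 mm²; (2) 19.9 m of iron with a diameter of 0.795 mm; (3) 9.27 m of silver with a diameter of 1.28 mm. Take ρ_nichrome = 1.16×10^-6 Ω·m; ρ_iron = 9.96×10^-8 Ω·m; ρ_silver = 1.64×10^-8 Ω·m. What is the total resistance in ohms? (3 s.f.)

Seg 1: A = 8.68 mm² = 8.680e-06 m²
R_1 = (1.16×10^-6)(1.73)/(8.680e-06) = 0.2312 Ω
Seg 2: A = π(d/2)² = π(3.9750e-04 m)² = 4.964e-07 m²
R_2 = (9.96×10^-8)(19.9)/(4.964e-07) = 3.993 Ω
Seg 3: A = π(d/2)² = π(6.4000e-04 m)² = 1.287e-06 m²
R_3 = (1.64×10^-8)(9.27)/(1.287e-06) = 0.1181 Ω
R_total = R_1 + R_2 + R_3 = 4.34 Ω

4.34 Ω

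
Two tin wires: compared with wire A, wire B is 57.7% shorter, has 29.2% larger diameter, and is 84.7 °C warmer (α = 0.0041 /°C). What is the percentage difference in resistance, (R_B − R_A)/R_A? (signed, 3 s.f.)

R ∝ ρL/d² with ρ ∝ (1+αΔT), so R_B/R_A = (1 − 57.7/100) × (1 + 29.2/100)⁻² × (1 + 0.0041×84.7)
= 0.423 × 0.5991 × 1.347 = 0.3414
(R_B − R_A)/R_A = 0.3414 − 1 = -65.9%

-65.9%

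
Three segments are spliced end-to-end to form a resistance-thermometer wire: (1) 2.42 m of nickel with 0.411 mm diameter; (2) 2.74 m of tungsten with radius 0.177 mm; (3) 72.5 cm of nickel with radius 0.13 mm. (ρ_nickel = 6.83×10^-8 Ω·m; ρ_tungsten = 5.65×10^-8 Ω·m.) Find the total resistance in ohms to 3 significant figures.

Seg 1: A = π(d/2)² = π(2.0550e-04 m)² = 1.327e-07 m²
R_1 = (6.83×10^-8)(2.42)/(1.327e-07) = 1.246 Ω
Seg 2: A = πr² = π(1.7700e-04 m)² = 9.842e-08 m²
R_2 = (5.65×10^-8)(2.74)/(9.842e-08) = 1.573 Ω
Seg 3: A = πr² = π(1.3000e-04 m)² = 5.309e-08 m²
R_3 = (6.83×10^-8)(0.725)/(5.309e-08) = 0.9327 Ω
R_total = R_1 + R_2 + R_3 = 3.75 Ω

3.75 Ω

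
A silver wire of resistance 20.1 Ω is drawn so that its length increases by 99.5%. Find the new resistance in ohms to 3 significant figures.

80.0 Ω

k = 1 + 99.5/100 = 1.995; volume constant ⇒ A' = A/k, so R' = k²R.
R' = 3.98 × 20.1 = 80.0 Ω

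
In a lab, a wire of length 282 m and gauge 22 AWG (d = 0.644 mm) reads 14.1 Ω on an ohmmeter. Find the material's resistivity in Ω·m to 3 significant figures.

1.63×10^-8 Ω·m

A = π(0.644/2 mm)² = π(3.2200e-04 m)² = 3.257e-07 m²
ρ = RA/L = (14.1)(3.257e-07)/(282) = 1.63×10^-8 Ω·m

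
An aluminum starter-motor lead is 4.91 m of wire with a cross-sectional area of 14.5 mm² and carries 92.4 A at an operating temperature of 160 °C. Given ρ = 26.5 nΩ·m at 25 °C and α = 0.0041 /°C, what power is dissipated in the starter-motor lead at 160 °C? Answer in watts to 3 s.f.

ρ = 26.5 nΩ·m = 2.65×10^-8 Ω·m
A = 14.5 mm² = 1.450e-05 m²
R₍25₎ = ρL/A = (2.65×10^-8)(4.91)/(1.450e-05) = 0.008973 Ω
R₍160₎ = R₍25₎(1 + αΔT) = 0.008973 × (1 + 0.0041×135) = 0.01394 Ω
P = I²R = (92.4)² × 0.01394 = 119 W

119 W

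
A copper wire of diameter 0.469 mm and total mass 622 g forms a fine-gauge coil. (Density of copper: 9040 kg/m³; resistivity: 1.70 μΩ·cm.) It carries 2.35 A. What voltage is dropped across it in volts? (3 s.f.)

92.1 V

ρ = 1.70 μΩ·cm = 1.70×10^-8 Ω·m
A = π(d/2)² = π(2.3450e-04 m)² = 1.7276e-07 m²
L = m/(density·A) = 0.622/(9040×1.7276e-07) = 398.3 m
R = ρL/A = (1.70×10^-8)(398.3)/(1.7276e-07) = 39.19 Ω
V = IR = 2.35 × 39.19 = 92.1 V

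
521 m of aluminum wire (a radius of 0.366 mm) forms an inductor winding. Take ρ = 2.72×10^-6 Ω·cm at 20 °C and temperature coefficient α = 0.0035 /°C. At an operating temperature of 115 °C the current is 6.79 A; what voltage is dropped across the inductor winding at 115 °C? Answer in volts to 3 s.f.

305 V

ρ = 2.72×10^-6 Ω·cm = 2.72×10^-8 Ω·m
A = πr² = π(3.6600e-04 m)² = 4.208e-07 m²
R₍20₎ = ρL/A = (2.72×10^-8)(521)/(4.208e-07) = 33.67 Ω
R₍115₎ = R₍20₎(1 + αΔT) = 33.67 × (1 + 0.0035×95) = 44.87 Ω
V = IR = 6.79 × 44.87 = 305 V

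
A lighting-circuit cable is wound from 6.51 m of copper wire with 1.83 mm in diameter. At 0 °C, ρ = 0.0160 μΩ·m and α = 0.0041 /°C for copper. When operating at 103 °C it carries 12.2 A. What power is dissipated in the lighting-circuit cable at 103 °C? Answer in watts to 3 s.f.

8.38 W

ρ = 0.0160 μΩ·m = 1.60×10^-8 Ω·m
A = π(d/2)² = π(9.1500e-04 m)² = 2.630e-06 m²
R₍0₎ = ρL/A = (1.60×10^-8)(6.51)/(2.630e-06) = 0.0396 Ω
R₍103₎ = R₍0₎(1 + αΔT) = 0.0396 × (1 + 0.0041×103) = 0.05632 Ω
P = I²R = (12.2)² × 0.05632 = 8.38 W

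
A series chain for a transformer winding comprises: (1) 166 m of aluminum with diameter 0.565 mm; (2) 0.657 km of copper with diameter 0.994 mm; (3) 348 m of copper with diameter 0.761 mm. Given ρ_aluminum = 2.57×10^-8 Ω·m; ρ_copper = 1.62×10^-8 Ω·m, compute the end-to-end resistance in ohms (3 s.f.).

43.1 Ω

Seg 1: A = π(d/2)² = π(2.8250e-04 m)² = 2.507e-07 m²
R_1 = (2.57×10^-8)(166)/(2.507e-07) = 17.02 Ω
Seg 2: A = π(d/2)² = π(4.9700e-04 m)² = 7.760e-07 m²
R_2 = (1.62×10^-8)(657)/(7.760e-07) = 13.72 Ω
Seg 3: A = π(d/2)² = π(3.8050e-04 m)² = 4.548e-07 m²
R_3 = (1.62×10^-8)(348)/(4.548e-07) = 12.39 Ω
R_total = R_1 + R_2 + R_3 = 43.1 Ω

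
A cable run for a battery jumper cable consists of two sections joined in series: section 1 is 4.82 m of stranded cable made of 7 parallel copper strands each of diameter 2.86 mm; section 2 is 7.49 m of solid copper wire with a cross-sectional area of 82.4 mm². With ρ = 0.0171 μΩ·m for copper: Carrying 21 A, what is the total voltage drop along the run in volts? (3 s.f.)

ρ = 0.0171 μΩ·m = 1.71×10^-8 Ω·m
Section 1: A_strand = π(1.4300e-03)² = 6.424e-06 m²; R₁ = ρL/(N·A_s) = (1.71×10^-8)(4.82)/(7×6.424e-06) = 0.001833 Ω
Section 2: A = 82.4 mm² = 8.240e-05 m²
R₂ = (1.71×10^-8)(7.49)/(8.240e-05) = 0.001554 Ω
R = R₁ + R₂ = 0.003387 Ω
V = IR = 21 × 0.003387 = 0.0711 V

0.0711 V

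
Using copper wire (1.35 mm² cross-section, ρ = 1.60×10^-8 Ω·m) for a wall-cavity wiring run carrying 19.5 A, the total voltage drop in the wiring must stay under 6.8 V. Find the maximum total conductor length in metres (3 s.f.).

A = 1.35 mm² = 1.350e-06 m²
L_max = V_max·A/(1·ρI) = (6.8)(1.350e-06)/(1.60×10^-8×19.5) = 29.4 m

29.4 m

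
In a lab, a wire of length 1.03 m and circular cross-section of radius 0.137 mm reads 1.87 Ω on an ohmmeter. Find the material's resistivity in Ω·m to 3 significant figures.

A = πr² = π(1.3700e-04 m)² = 5.896e-08 m²
ρ = RA/L = (1.87)(5.896e-08)/(1.03) = 1.07×10^-7 Ω·m

1.07×10^-7 Ω·m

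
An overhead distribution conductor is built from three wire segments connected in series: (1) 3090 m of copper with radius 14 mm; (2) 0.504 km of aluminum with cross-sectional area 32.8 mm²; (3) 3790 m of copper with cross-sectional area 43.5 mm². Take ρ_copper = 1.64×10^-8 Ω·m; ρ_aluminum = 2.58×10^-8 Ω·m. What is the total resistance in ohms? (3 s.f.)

Seg 1: A = πr² = π(1.4000e-02 m)² = 6.158e-04 m²
R_1 = (1.64×10^-8)(3090)/(6.158e-04) = 0.0823 Ω
Seg 2: A = 32.8 mm² = 3.280e-05 m²
R_2 = (2.58×10^-8)(504)/(3.280e-05) = 0.3964 Ω
Seg 3: A = 43.5 mm² = 4.350e-05 m²
R_3 = (1.64×10^-8)(3790)/(4.350e-05) = 1.429 Ω
R_total = R_1 + R_2 + R_3 = 1.91 Ω

1.91 Ω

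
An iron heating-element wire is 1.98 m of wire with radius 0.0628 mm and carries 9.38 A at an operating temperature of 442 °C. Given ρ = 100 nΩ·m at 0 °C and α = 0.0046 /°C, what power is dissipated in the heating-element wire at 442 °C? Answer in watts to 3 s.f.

ρ = 100 nΩ·m = 1.00×10^-7 Ω·m
A = πr² = π(6.2800e-05 m)² = 1.239e-08 m²
R₍0₎ = ρL/A = (1.00×10^-7)(1.98)/(1.239e-08) = 15.98 Ω
R₍442₎ = R₍0₎(1 + αΔT) = 15.98 × (1 + 0.0046×442) = 48.47 Ω
P = I²R = (9.38)² × 48.47 = 4260 W

4260 W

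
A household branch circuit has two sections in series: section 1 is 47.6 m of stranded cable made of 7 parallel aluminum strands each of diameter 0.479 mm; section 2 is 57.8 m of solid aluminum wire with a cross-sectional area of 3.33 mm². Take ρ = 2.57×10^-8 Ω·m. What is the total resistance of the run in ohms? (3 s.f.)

Section 1: A_strand = π(2.3950e-04)² = 1.802e-07 m²; R₁ = ρL/(N·A_s) = (2.57×10^-8)(47.6)/(7×1.802e-07) = 0.9698 Ω
Section 2: A = 3.33 mm² = 3.330e-06 m²
R₂ = (2.57×10^-8)(57.8)/(3.330e-06) = 0.4461 Ω
R = R₁ + R₂ = 1.42 Ω

1.42 Ω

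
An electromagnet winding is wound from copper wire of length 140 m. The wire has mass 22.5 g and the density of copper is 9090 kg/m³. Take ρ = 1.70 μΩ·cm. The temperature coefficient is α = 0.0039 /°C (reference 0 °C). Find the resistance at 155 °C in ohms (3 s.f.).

216 Ω

ρ = 1.70 μΩ·cm = 1.70×10^-8 Ω·m
A = m/(density·L) = 0.0225/(9090×140) = 1.7680e-08 m²
R = ρL/A = (1.70×10^-8)(140)/(1.7680e-08) = 134.6 Ω
R(155 °C) = 134.6 × (1 + 0.0039×155) = 216 Ω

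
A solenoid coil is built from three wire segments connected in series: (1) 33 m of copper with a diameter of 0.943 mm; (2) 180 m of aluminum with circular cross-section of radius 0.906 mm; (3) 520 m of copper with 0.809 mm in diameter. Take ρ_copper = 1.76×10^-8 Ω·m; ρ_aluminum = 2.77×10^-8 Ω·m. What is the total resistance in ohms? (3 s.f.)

Seg 1: A = π(d/2)² = π(4.7150e-04 m)² = 6.984e-07 m²
R_1 = (1.76×10^-8)(33)/(6.984e-07) = 0.8316 Ω
Seg 2: A = πr² = π(9.0600e-04 m)² = 2.579e-06 m²
R_2 = (2.77×10^-8)(180)/(2.579e-06) = 1.934 Ω
Seg 3: A = π(d/2)² = π(4.0450e-04 m)² = 5.140e-07 m²
R_3 = (1.76×10^-8)(520)/(5.140e-07) = 17.8 Ω
R_total = R_1 + R_2 + R_3 = 20.6 Ω

20.6 Ω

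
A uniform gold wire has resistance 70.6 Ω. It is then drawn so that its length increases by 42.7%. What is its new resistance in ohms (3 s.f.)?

k = 1 + 42.7/100 = 1.427; volume constant ⇒ A' = A/k, so R' = k²R.
R' = 2.036 × 70.6 = 144 Ω

144 Ω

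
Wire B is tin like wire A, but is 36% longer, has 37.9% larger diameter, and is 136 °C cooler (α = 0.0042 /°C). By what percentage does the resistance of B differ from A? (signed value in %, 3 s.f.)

R ∝ ρL/d² with ρ ∝ (1+αΔT), so R_B/R_A = (1 + 36/100) × (1 + 37.9/100)⁻² × (1 − 0.0042×136)
= 1.36 × 0.5259 × 0.4288 = 0.3067
(R_B − R_A)/R_A = 0.3067 − 1 = -69.3%

-69.3%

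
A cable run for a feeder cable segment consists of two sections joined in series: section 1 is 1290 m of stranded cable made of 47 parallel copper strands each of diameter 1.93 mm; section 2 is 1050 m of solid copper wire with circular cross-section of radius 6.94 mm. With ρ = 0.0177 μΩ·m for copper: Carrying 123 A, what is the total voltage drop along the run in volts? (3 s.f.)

ρ = 0.0177 μΩ·m = 1.77×10^-8 Ω·m
Section 1: A_strand = π(9.6500e-04)² = 2.926e-06 m²; R₁ = ρL/(N·A_s) = (1.77×10^-8)(1290)/(47×2.926e-06) = 0.1661 Ω
Section 2: A = πr² = π(6.9400e-03 m)² = 1.513e-04 m²
R₂ = (1.77×10^-8)(1050)/(1.513e-04) = 0.1228 Ω
R = R₁ + R₂ = 0.2889 Ω
V = IR = 123 × 0.2889 = 35.5 V

35.5 V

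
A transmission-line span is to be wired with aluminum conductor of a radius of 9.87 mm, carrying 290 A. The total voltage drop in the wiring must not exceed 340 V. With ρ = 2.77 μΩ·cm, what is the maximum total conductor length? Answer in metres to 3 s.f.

ρ = 2.77 μΩ·cm = 2.77×10^-8 Ω·m
A = πr² = π(9.8700e-03 m)² = 3.060e-04 m²
L_max = V_max·A/(1·ρI) = (340)(3.060e-04)/(2.77×10^-8×290) = 13000 m

13000 m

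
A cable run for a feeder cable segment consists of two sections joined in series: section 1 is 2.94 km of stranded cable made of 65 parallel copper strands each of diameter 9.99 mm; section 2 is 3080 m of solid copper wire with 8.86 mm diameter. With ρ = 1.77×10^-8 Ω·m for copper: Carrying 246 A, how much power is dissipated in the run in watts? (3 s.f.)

54100 W

Section 1: A_strand = π(4.9950e-03)² = 7.838e-05 m²; R₁ = ρL/(N·A_s) = (1.77×10^-8)(2940)/(65×7.838e-05) = 0.01021 Ω
Section 2: A = π(d/2)² = π(4.4300e-03 m)² = 6.165e-05 m²
R₂ = (1.77×10^-8)(3080)/(6.165e-05) = 0.8842 Ω
R = R₁ + R₂ = 0.8944 Ω
P = I²R = (246)² × 0.8944 = 54100 W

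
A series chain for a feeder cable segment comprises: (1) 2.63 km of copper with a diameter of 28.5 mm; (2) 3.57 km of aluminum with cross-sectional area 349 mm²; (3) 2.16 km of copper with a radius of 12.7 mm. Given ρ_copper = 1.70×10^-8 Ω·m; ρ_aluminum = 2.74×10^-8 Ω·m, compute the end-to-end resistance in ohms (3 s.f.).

0.423 Ω

Seg 1: A = π(d/2)² = π(1.4250e-02 m)² = 6.379e-04 m²
R_1 = (1.70×10^-8)(2630)/(6.379e-04) = 0.07008 Ω
Seg 2: A = 349 mm² = 3.490e-04 m²
R_2 = (2.74×10^-8)(3570)/(3.490e-04) = 0.2803 Ω
Seg 3: A = πr² = π(1.2700e-02 m)² = 5.067e-04 m²
R_3 = (1.70×10^-8)(2160)/(5.067e-04) = 0.07247 Ω
R_total = R_1 + R_2 + R_3 = 0.423 Ω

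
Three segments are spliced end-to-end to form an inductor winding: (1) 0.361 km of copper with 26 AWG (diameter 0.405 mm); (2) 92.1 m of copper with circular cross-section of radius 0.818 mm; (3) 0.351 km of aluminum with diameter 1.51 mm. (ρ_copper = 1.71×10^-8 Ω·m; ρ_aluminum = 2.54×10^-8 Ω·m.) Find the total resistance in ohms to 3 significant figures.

53.6 Ω

Seg 1: A = π(0.405/2 mm)² = π(2.0250e-04 m)² = 1.288e-07 m²
R_1 = (1.71×10^-8)(361)/(1.288e-07) = 47.92 Ω
Seg 2: A = πr² = π(8.1800e-04 m)² = 2.102e-06 m²
R_2 = (1.71×10^-8)(92.1)/(2.102e-06) = 0.7492 Ω
Seg 3: A = π(d/2)² = π(7.5500e-04 m)² = 1.791e-06 m²
R_3 = (2.54×10^-8)(351)/(1.791e-06) = 4.978 Ω
R_total = R_1 + R_2 + R_3 = 53.6 Ω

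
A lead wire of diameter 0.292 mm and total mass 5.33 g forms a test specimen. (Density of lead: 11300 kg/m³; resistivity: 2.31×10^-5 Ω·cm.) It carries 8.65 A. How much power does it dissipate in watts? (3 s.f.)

ρ = 2.31×10^-5 Ω·cm = 2.31×10^-7 Ω·m
A = π(d/2)² = π(1.4600e-04 m)² = 6.6966e-08 m²
L = m/(density·A) = 0.00533/(11300×6.6966e-08) = 7.044 m
R = ρL/A = (2.31×10^-7)(7.044)/(6.6966e-08) = 24.3 Ω
P = I²R = (8.65)² × 24.3 = 1820 W

1820 W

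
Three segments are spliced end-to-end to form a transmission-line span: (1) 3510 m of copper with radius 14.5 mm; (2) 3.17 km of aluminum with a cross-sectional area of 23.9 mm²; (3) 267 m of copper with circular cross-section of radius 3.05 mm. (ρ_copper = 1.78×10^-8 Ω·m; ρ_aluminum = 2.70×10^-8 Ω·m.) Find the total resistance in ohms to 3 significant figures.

3.84 Ω

Seg 1: A = πr² = π(1.4500e-02 m)² = 6.605e-04 m²
R_1 = (1.78×10^-8)(3510)/(6.605e-04) = 0.09459 Ω
Seg 2: A = 23.9 mm² = 2.390e-05 m²
R_2 = (2.70×10^-8)(3170)/(2.390e-05) = 3.581 Ω
Seg 3: A = πr² = π(3.0500e-03 m)² = 2.922e-05 m²
R_3 = (1.78×10^-8)(267)/(2.922e-05) = 0.1626 Ω
R_total = R_1 + R_2 + R_3 = 3.84 Ω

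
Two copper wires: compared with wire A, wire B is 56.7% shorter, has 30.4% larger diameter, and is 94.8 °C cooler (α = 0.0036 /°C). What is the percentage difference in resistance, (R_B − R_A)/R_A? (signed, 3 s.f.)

-83.2%

R ∝ ρL/d² with ρ ∝ (1+αΔT), so R_B/R_A = (1 − 56.7/100) × (1 + 30.4/100)⁻² × (1 − 0.0036×94.8)
= 0.433 × 0.5881 × 0.6587 = 0.1677
(R_B − R_A)/R_A = 0.1677 − 1 = -83.2%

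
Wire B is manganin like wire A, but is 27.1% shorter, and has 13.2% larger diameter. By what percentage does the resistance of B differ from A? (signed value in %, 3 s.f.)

R ∝ L/d², so R_B/R_A = (1 − 27.1/100) × (1 + 13.2/100)⁻²
= 0.729 × 0.7804 = 0.5689
(R_B − R_A)/R_A = 0.5689 − 1 = -43.1%

-43.1%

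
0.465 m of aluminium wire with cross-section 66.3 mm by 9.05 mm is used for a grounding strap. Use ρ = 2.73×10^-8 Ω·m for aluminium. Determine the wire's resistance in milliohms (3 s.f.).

0.0212 mΩ

A = 66.3 × 9.05 mm² = 600 mm² = 6.000e-04 m²
R = ρL/A = (2.73×10^-8)(0.465 m)/(6.000e-04 m²) = 0.0212 mΩ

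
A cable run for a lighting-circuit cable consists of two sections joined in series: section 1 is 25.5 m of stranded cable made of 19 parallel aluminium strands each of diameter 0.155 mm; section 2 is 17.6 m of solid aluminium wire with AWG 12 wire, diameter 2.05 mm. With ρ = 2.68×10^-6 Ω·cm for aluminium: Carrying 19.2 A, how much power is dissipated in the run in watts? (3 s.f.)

755 W

ρ = 2.68×10^-6 Ω·cm = 2.68×10^-8 Ω·m
Section 1: A_strand = π(7.7500e-05)² = 1.887e-08 m²; R₁ = ρL/(N·A_s) = (2.68×10^-8)(25.5)/(19×1.887e-08) = 1.906 Ω
Section 2: A = π(2.05/2 mm)² = π(1.0250e-03 m)² = 3.301e-06 m²
R₂ = (2.68×10^-8)(17.6)/(3.301e-06) = 0.1429 Ω
R = R₁ + R₂ = 2.049 Ω
P = I²R = (19.2)² × 2.049 = 755 W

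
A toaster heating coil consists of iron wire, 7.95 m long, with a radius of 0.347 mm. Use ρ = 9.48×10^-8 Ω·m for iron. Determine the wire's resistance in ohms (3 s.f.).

A = πr² = π(3.4700e-04 m)² = 3.783e-07 m²
R = ρL/A = (9.48×10^-8)(7.95 m)/(3.783e-07 m²) = 1.99 Ω

1.99 Ω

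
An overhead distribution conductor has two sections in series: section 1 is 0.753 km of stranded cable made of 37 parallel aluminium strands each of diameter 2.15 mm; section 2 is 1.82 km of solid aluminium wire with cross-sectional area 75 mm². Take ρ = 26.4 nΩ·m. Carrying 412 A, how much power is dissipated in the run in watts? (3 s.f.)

ρ = 26.4 nΩ·m = 2.64×10^-8 Ω·m
Section 1: A_strand = π(1.0750e-03)² = 3.631e-06 m²; R₁ = ρL/(N·A_s) = (2.64×10^-8)(753)/(37×3.631e-06) = 0.148 Ω
Section 2: A = 75 mm² = 7.500e-05 m²
R₂ = (2.64×10^-8)(1820)/(7.500e-05) = 0.6406 Ω
R = R₁ + R₂ = 0.7886 Ω
P = I²R = (412)² × 0.7886 = 1.34×10^5 W

1.34×10^5 W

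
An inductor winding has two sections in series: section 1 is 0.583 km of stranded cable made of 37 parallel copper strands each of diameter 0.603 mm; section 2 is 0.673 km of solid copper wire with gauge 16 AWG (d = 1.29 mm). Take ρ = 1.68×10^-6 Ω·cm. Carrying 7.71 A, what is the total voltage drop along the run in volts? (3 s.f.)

73.8 V

ρ = 1.68×10^-6 Ω·cm = 1.68×10^-8 Ω·m
Section 1: A_strand = π(3.0150e-04)² = 2.856e-07 m²; R₁ = ρL/(N·A_s) = (1.68×10^-8)(583)/(37×2.856e-07) = 0.9269 Ω
Section 2: A = π(1.29/2 mm)² = π(6.4500e-04 m)² = 1.307e-06 m²
R₂ = (1.68×10^-8)(673)/(1.307e-06) = 8.651 Ω
R = R₁ + R₂ = 9.578 Ω
V = IR = 7.71 × 9.578 = 73.8 V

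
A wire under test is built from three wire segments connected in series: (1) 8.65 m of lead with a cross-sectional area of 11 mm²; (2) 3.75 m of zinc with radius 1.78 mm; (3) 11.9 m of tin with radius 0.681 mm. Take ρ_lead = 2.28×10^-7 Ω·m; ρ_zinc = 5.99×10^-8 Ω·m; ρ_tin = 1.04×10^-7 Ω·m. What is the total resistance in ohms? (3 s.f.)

1.05 Ω

Seg 1: A = 11 mm² = 1.100e-05 m²
R_1 = (2.28×10^-7)(8.65)/(1.100e-05) = 0.1793 Ω
Seg 2: A = πr² = π(1.7800e-03 m)² = 9.954e-06 m²
R_2 = (5.99×10^-8)(3.75)/(9.954e-06) = 0.02257 Ω
Seg 3: A = πr² = π(6.8100e-04 m)² = 1.457e-06 m²
R_3 = (1.04×10^-7)(11.9)/(1.457e-06) = 0.8494 Ω
R_total = R_1 + R_2 + R_3 = 1.05 Ω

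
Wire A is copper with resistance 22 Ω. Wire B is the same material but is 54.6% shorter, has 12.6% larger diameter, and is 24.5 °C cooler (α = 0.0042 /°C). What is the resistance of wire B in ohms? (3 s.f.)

7.07 Ω

R ∝ ρL/d² with ρ ∝ (1+αΔT), so R_B/R_A = (1 − 54.6/100) × (1 + 12.6/100)⁻² × (1 − 0.0042×24.5)
= 0.454 × 0.7887 × 0.8971 = 0.3212
R_B = 0.3212 × 22 = 7.07 Ω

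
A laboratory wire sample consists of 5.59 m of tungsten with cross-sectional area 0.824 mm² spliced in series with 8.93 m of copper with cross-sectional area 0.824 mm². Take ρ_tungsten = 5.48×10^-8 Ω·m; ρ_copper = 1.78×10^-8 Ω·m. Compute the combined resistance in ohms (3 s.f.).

0.565 Ω

Segment 1: A = 0.824 mm² = 8.240e-07 m²
R₁ = ρL/A = (5.48×10^-8)(5.59)/(8.240e-07) = 0.3718 Ω
R₂ = (1.78×10^-8)(8.93)/(8.240e-07) = 0.1929 Ω
R = R₁ + R₂ = 0.565 Ω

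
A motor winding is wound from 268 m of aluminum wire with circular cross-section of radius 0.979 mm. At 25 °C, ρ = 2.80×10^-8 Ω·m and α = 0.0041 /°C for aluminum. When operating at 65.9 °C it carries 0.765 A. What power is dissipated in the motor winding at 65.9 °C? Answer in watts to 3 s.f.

1.70 W

A = πr² = π(9.7900e-04 m)² = 3.011e-06 m²
R₍25₎ = ρL/A = (2.80×10^-8)(268)/(3.011e-06) = 2.492 Ω
R₍65.9₎ = R₍25₎(1 + αΔT) = 2.492 × (1 + 0.0041×40.9) = 2.91 Ω
P = I²R = (0.765)² × 2.91 = 1.70 W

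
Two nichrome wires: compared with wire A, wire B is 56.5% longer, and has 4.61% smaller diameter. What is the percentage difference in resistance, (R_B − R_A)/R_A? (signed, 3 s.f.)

R ∝ L/d², so R_B/R_A = (1 + 56.5/100) × (1 − 4.61/100)⁻²
= 1.565 × 1.099 = 1.72
(R_B − R_A)/R_A = 1.72 − 1 = 72.0%

72.0%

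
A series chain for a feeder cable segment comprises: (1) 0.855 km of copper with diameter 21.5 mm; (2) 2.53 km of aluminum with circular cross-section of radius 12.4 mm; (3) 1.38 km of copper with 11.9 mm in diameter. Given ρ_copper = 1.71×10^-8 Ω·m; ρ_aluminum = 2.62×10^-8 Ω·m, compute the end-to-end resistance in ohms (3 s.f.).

0.390 Ω

Seg 1: A = π(d/2)² = π(1.0750e-02 m)² = 3.631e-04 m²
R_1 = (1.71×10^-8)(855)/(3.631e-04) = 0.04027 Ω
Seg 2: A = πr² = π(1.2400e-02 m)² = 4.831e-04 m²
R_2 = (2.62×10^-8)(2530)/(4.831e-04) = 0.1372 Ω
Seg 3: A = π(d/2)² = π(5.9500e-03 m)² = 1.112e-04 m²
R_3 = (1.71×10^-8)(1380)/(1.112e-04) = 0.2122 Ω
R_total = R_1 + R_2 + R_3 = 0.390 Ω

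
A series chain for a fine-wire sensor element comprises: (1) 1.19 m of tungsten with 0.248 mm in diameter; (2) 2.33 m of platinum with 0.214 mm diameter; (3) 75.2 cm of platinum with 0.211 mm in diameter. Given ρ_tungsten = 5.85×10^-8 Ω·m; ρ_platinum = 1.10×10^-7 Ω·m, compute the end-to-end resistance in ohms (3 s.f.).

Seg 1: A = π(d/2)² = π(1.2400e-04 m)² = 4.831e-08 m²
R_1 = (5.85×10^-8)(1.19)/(4.831e-08) = 1.441 Ω
Seg 2: A = π(d/2)² = π(1.0700e-04 m)² = 3.597e-08 m²
R_2 = (1.10×10^-7)(2.33)/(3.597e-08) = 7.126 Ω
Seg 3: A = π(d/2)² = π(1.0550e-04 m)² = 3.497e-08 m²
R_3 = (1.10×10^-7)(0.752)/(3.497e-08) = 2.366 Ω
R_total = R_1 + R_2 + R_3 = 10.9 Ω

10.9 Ω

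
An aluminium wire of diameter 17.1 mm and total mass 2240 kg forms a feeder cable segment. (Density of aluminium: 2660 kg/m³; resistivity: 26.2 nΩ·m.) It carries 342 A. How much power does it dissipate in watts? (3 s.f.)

ρ = 26.2 nΩ·m = 2.62×10^-8 Ω·m
A = π(d/2)² = π(8.5500e-03 m)² = 2.2966e-04 m²
L = m/(density·A) = 2240/(2660×2.2966e-04) = 3667 m
R = ρL/A = (2.62×10^-8)(3667)/(2.2966e-04) = 0.4183 Ω
P = I²R = (342)² × 0.4183 = 48900 W

48900 W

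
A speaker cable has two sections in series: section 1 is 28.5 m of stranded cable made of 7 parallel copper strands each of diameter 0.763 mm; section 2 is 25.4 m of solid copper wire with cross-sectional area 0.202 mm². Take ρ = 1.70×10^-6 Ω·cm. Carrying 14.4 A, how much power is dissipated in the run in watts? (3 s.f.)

475 W

ρ = 1.70×10^-6 Ω·cm = 1.70×10^-8 Ω·m
Section 1: A_strand = π(3.8150e-04)² = 4.572e-07 m²; R₁ = ρL/(N·A_s) = (1.70×10^-8)(28.5)/(7×4.572e-07) = 0.1514 Ω
Section 2: A = 0.202 mm² = 2.020e-07 m²
R₂ = (1.70×10^-8)(25.4)/(2.020e-07) = 2.138 Ω
R = R₁ + R₂ = 2.289 Ω
P = I²R = (14.4)² × 2.289 = 475 W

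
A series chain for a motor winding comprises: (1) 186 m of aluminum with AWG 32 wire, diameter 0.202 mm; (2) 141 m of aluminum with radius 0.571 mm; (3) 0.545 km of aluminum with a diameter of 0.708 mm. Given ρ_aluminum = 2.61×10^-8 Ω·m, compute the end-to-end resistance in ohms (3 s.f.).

Seg 1: A = π(0.202/2 mm)² = π(1.0100e-04 m)² = 3.205e-08 m²
R_1 = (2.61×10^-8)(186)/(3.205e-08) = 151.5 Ω
Seg 2: A = πr² = π(5.7100e-04 m)² = 1.024e-06 m²
R_2 = (2.61×10^-8)(141)/(1.024e-06) = 3.593 Ω
Seg 3: A = π(d/2)² = π(3.5400e-04 m)² = 3.937e-07 m²
R_3 = (2.61×10^-8)(545)/(3.937e-07) = 36.13 Ω
R_total = R_1 + R_2 + R_3 = 191 Ω

191 Ω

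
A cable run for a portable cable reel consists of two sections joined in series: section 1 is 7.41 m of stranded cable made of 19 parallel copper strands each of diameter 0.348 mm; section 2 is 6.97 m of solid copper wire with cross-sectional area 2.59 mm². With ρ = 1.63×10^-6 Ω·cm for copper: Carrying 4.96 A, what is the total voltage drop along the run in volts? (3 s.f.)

0.549 V

ρ = 1.63×10^-6 Ω·cm = 1.63×10^-8 Ω·m
Section 1: A_strand = π(1.7400e-04)² = 9.511e-08 m²; R₁ = ρL/(N·A_s) = (1.63×10^-8)(7.41)/(19×9.511e-08) = 0.06683 Ω
Section 2: A = 2.59 mm² = 2.590e-06 m²
R₂ = (1.63×10^-8)(6.97)/(2.590e-06) = 0.04387 Ω
R = R₁ + R₂ = 0.1107 Ω
V = IR = 4.96 × 0.1107 = 0.549 V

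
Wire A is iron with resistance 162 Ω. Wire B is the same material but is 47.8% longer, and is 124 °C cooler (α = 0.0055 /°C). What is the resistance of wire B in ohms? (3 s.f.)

R ∝ ρL/d² with ρ ∝ (1+αΔT), so R_B/R_A = (1 + 47.8/100) × (1 − 0.0055×124)
= 1.478 × 0.318 = 0.47
R_B = 0.47 × 162 = 76.1 Ω

76.1 Ω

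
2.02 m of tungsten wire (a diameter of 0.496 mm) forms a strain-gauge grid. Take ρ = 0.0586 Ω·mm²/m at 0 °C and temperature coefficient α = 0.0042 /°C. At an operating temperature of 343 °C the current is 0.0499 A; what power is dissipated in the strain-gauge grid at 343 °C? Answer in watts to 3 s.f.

0.00372 W

ρ = 0.0586 Ω·mm²/m = 5.86×10^-8 Ω·m
A = π(d/2)² = π(2.4800e-04 m)² = 1.932e-07 m²
R₍0₎ = ρL/A = (5.86×10^-8)(2.02)/(1.932e-07) = 0.6126 Ω
R₍343₎ = R₍0₎(1 + αΔT) = 0.6126 × (1 + 0.0042×343) = 1.495 Ω
P = I²R = (0.0499)² × 1.495 = 0.00372 W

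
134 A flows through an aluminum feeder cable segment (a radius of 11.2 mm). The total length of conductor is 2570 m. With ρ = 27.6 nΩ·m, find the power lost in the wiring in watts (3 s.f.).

ρ = 27.6 nΩ·m = 2.76×10^-8 Ω·m
A = πr² = π(1.1200e-02 m)² = 3.941e-04 m²
R = ρL/A = (2.76×10^-8)(2570)/(3.941e-04) = 0.18 Ω
P = I²R = (134)² × 0.18 = 3230 W

3230 W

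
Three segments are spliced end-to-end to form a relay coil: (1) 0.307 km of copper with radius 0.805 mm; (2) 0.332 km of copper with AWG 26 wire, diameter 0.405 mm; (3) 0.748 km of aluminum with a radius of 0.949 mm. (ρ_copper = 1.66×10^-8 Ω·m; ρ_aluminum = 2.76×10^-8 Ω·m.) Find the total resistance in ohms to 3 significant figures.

52.6 Ω

Seg 1: A = πr² = π(8.0500e-04 m)² = 2.036e-06 m²
R_1 = (1.66×10^-8)(307)/(2.036e-06) = 2.503 Ω
Seg 2: A = π(0.405/2 mm)² = π(2.0250e-04 m)² = 1.288e-07 m²
R_2 = (1.66×10^-8)(332)/(1.288e-07) = 42.78 Ω
Seg 3: A = πr² = π(9.4900e-04 m)² = 2.829e-06 m²
R_3 = (2.76×10^-8)(748)/(2.829e-06) = 7.297 Ω
R_total = R_1 + R_2 + R_3 = 52.6 Ω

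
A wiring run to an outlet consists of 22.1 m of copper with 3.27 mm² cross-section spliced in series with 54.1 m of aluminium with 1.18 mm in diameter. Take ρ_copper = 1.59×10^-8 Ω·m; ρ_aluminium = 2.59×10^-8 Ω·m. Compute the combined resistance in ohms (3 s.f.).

1.39 Ω

Segment 1: A = 3.27 mm² = 3.270e-06 m²
R₁ = ρL/A = (1.59×10^-8)(22.1)/(3.270e-06) = 0.1075 Ω
Segment 2: A = π(d/2)² = π(5.9000e-04 m)² = 1.094e-06 m²
R₂ = (2.59×10^-8)(54.1)/(1.094e-06) = 1.281 Ω
R = R₁ + R₂ = 1.39 Ω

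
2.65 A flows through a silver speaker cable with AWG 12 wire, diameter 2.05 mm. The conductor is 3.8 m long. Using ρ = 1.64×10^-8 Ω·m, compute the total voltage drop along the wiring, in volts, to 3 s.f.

A = π(2.05/2 mm)² = π(1.0250e-03 m)² = 3.301e-06 m²
R = ρL/A = (1.64×10^-8)(3.8)/(3.301e-06) = 0.01888 Ω
V = IR = 2.65 × 0.01888 = 0.0500 V

0.0500 V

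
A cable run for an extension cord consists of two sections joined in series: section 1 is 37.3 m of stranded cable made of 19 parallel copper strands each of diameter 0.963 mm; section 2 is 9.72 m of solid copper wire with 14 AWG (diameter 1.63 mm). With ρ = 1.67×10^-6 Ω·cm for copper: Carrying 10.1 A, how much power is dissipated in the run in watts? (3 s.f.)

12.5 W

ρ = 1.67×10^-6 Ω·cm = 1.67×10^-8 Ω·m
Section 1: A_strand = π(4.8150e-04)² = 7.284e-07 m²; R₁ = ρL/(N·A_s) = (1.67×10^-8)(37.3)/(19×7.284e-07) = 0.04501 Ω
Section 2: A = π(1.63/2 mm)² = π(8.1500e-04 m)² = 2.087e-06 m²
R₂ = (1.67×10^-8)(9.72)/(2.087e-06) = 0.07779 Ω
R = R₁ + R₂ = 0.1228 Ω
P = I²R = (10.1)² × 0.1228 = 12.5 W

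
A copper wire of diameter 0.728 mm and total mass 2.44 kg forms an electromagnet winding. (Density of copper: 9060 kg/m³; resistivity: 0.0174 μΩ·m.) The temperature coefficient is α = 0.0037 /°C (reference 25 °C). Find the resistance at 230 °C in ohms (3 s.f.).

47.6 Ω

ρ = 0.0174 μΩ·m = 1.74×10^-8 Ω·m
A = π(d/2)² = π(3.6400e-04 m)² = 4.1625e-07 m²
L = m/(density·A) = 2.44/(9060×4.1625e-07) = 647 m
R = ρL/A = (1.74×10^-8)(647)/(4.1625e-07) = 27.05 Ω
R(230 °C) = 27.05 × (1 + 0.0037×205) = 47.6 Ω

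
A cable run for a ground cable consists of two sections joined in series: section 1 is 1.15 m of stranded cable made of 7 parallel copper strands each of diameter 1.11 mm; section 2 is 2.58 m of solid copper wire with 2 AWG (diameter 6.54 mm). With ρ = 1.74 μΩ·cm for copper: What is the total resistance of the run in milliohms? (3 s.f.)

4.29 mΩ

ρ = 1.74 μΩ·cm = 1.74×10^-8 Ω·m
Section 1: A_strand = π(5.5500e-04)² = 9.677e-07 m²; R₁ = ρL/(N·A_s) = (1.74×10^-8)(1.15)/(7×9.677e-07) = 0.002954 Ω
Section 2: A = π(6.54/2 mm)² = π(3.2700e-03 m)² = 3.359e-05 m²
R₂ = (1.74×10^-8)(2.58)/(3.359e-05) = 0.001336 Ω
R = R₁ + R₂ = 4.29 mΩ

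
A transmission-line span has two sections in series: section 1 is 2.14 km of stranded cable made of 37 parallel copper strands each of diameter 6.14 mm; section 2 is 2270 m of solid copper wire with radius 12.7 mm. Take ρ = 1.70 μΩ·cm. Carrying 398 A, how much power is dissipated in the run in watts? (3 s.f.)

ρ = 1.70 μΩ·cm = 1.70×10^-8 Ω·m
Section 1: A_strand = π(3.0700e-03)² = 2.961e-05 m²; R₁ = ρL/(N·A_s) = (1.70×10^-8)(2140)/(37×2.961e-05) = 0.03321 Ω
Section 2: A = πr² = π(1.2700e-02 m)² = 5.067e-04 m²
R₂ = (1.70×10^-8)(2270)/(5.067e-04) = 0.07616 Ω
R = R₁ + R₂ = 0.1094 Ω
P = I²R = (398)² × 0.1094 = 17300 W

17300 W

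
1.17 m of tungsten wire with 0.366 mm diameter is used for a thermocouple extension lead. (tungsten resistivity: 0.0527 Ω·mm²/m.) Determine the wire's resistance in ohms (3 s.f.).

0.586 Ω

ρ = 0.0527 Ω·mm²/m = 5.27×10^-8 Ω·m
A = π(d/2)² = π(1.8300e-04 m)² = 1.052e-07 m²
R = ρL/A = (5.27×10^-8)(1.17 m)/(1.052e-07 m²) = 0.586 Ω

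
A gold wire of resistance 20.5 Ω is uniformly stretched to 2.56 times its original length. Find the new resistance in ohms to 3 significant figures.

134 Ω

Volume constant ⇒ A' = A/k with k = 2.56. R' = ρ(kL)/(A/k) = k²R.
R' = 6.554 × 20.5 = 134 Ω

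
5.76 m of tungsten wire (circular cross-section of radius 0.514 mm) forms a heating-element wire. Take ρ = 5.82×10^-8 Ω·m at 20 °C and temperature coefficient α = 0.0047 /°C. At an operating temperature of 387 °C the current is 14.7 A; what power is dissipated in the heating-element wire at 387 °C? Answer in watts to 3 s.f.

A = πr² = π(5.1400e-04 m)² = 8.300e-07 m²
R₍20₎ = ρL/A = (5.82×10^-8)(5.76)/(8.300e-07) = 0.4039 Ω
R₍387₎ = R₍20₎(1 + αΔT) = 0.4039 × (1 + 0.0047×367) = 1.101 Ω
P = I²R = (14.7)² × 1.101 = 238 W

238 W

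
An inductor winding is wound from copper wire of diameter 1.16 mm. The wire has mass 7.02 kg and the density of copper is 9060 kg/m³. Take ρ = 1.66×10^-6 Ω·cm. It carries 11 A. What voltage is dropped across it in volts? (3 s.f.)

127 V

ρ = 1.66×10^-6 Ω·cm = 1.66×10^-8 Ω·m
A = π(d/2)² = π(5.8000e-04 m)² = 1.0568e-06 m²
L = m/(density·A) = 7.02/(9060×1.0568e-06) = 733.2 m
R = ρL/A = (1.66×10^-8)(733.2)/(1.0568e-06) = 11.52 Ω
V = IR = 11 × 11.52 = 127 V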